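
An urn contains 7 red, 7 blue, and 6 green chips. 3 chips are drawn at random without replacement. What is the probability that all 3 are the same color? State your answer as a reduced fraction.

3/38

There are C(20,3) = 1140 ways to draw 3 chips.
All same color: C(7,3) + C(7,3) + C(6,3) = 35 + 35 + 20 = 90.
Probability = 90/1140 = 3/38.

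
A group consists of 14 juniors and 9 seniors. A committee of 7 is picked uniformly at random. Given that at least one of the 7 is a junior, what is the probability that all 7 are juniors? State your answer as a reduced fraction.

1144/81707

Work in counts. Selections with at least one junior: C(23,7) − C(9,7) = 245157 − 36 = 245121.
Of those, selections where all 7 are juniors: C(14,7) = 3432.
Conditional probability = 3432/245121 = 1144/81707.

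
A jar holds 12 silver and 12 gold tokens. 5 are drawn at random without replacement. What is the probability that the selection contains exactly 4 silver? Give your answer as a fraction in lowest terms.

45/322

Total number of selections: C(24,5) = 42504.
Selections with exactly 4 silver: choose 4 of the 12 silver and 1 of the 12 gold, C(12,4)·C(12,1) = 495·12 = 5940.
Probability = 5940/42504 = 45/322.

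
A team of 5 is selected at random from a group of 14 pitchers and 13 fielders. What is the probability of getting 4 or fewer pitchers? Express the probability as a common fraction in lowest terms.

3028/3105

There are C(27,5) = 80730 ways to choose the 5.
The complement is exactly 5 pitchers: C(14,5)·C(13,0) = 2002.
Probability = 1 − 2002/80730 = 78728/80730 = 3028/3105.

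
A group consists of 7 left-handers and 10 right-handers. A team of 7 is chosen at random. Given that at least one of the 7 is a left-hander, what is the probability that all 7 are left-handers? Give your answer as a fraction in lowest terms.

1/19328

Work in counts. Selections with at least one left-hander: C(17,7) − C(10,7) = 19448 − 120 = 19328.
Of those, selections where all 7 are left-handers: C(7,7) = 1.
Conditional probability = 1/19328.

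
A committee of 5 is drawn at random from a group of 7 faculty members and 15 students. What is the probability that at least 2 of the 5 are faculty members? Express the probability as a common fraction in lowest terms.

There are C(22,5) = 26334 ways to choose the 5.
Count the complement (fewer than 2 faculty members): C(7,0)·C(15,5) + C(7,1)·C(15,4) = 3003 + 9555 = 12558.
Probability = 1 − 12558/26334 = 13776/26334 = 328/627.

328/627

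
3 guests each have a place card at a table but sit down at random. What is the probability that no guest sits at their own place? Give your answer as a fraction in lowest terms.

There are 3! = 6 seatings.
By inclusion-exclusion, seatings with no fixed points: C(3,0)·3! − C(3,1)·2! + C(3,2)·1! − C(3,3)·0! = 2.
Probability = 2/6 = 1/3.

1/3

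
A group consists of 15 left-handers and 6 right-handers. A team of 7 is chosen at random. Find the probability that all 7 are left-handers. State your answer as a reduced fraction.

There are C(21,7) = 116280 possible selections.
Selections with all left-handers: C(15,7) = 6435.
Probability = 6435/116280 = 143/2584.

143/2584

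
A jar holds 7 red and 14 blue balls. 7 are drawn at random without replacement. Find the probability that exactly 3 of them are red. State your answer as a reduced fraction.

There are C(21,7) = 116280 ways to choose 7 from 21.
Selections with exactly 3 red: choose 3 of the 7 red and 4 of the 14 blue, C(7,3)·C(14,4) = 35·1001 = 35035.
Probability = 35035/116280 = 7007/23256.

7007/23256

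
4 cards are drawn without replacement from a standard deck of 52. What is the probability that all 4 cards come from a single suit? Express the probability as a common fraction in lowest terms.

44/4165

There are C(52,4) = 270725 possible 4-card hands.
Hands of one suit: 4 suits × C(13,4) = 4·715 = 2860.
Probability = 2860/270725 = 44/4165.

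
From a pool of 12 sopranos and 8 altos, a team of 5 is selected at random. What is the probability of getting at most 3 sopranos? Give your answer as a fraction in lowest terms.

224/323

Total selections: C(20,5) = 15504.
Count the complement (more than 3 sopranos): C(12,4)·C(8,1) + C(12,5)·C(8,0) = 3960 + 792 = 4752.
Probability = 1 − 4752/15504 = 10752/15504 = 224/323.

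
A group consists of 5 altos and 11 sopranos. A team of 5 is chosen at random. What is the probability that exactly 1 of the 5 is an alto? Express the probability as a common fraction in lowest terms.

275/728

Total number of selections: C(16,5) = 4368.
Selections with exactly 1 alto: choose 1 of the 5 altos and 4 of the 11 sopranos, C(5,1)·C(11,4) = 5·330 = 1650.
Probability = 1650/4368 = 275/728.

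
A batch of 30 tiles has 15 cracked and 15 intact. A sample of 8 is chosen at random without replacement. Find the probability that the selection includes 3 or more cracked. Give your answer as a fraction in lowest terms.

Total selections: C(30,8) = 5852925.
Count the complement (fewer than 3 cracked): C(15,0)·C(15,8) + C(15,1)·C(15,7) + C(15,2)·C(15,6) = 6435 + 96525 + 525525 = 628485.
Probability = 1 − 628485/5852925 = 5224440/5852925 = 26792/30015.

26792/30015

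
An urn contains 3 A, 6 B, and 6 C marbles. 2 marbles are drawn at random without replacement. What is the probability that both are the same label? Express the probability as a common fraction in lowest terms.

11/35

There are C(15,2) = 105 ways to draw 2 marbles.
All same label: C(3,2) + C(6,2) + C(6,2) = 3 + 15 + 15 = 33.
Probability = 33/105 = 11/35.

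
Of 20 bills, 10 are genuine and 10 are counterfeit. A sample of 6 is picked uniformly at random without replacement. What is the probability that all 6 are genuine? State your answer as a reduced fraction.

There are C(20,6) = 38760 possible selections.
Selections with all genuine: C(10,6) = 210.
Probability = 210/38760 = 7/1292.

7/1292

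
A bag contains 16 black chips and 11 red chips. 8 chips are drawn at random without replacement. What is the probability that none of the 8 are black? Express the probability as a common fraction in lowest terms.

There are C(27,8) = 2220075 possible selections.
Selections with no black (all red): C(11,8) = 165.
Probability = 165/2220075 = 1/13455.

1/13455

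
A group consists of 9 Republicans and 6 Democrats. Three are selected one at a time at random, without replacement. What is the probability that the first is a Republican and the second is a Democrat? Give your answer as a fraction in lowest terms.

9/35

Multiply the conditional probabilities at each draw: 9/15 · 6/14 = 54/210 = 9/35.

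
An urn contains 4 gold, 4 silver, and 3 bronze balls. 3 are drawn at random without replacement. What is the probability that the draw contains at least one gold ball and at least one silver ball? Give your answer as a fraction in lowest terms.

32/55

There are C(11,3) = 165 possible draws.
By inclusion-exclusion on the complements, draws missing all gold or all silver: C(7,3) + C(7,3) − C(3,3) = 35 + 35 − 1 = 69.
So draws with at least one of each: 165 − 69 = 96, probability 96/165 = 32/55.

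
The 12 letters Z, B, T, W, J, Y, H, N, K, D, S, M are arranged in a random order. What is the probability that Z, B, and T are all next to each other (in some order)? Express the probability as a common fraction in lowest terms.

There are 12! = 479001600 arrangements.
Treat the three as one block: 10! placements × 3! orders within the block = 3628800·6 = 21772800.
Probability = 21772800/479001600 = 1/22.

1/22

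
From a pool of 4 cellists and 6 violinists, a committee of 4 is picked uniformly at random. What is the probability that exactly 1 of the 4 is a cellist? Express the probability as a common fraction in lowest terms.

There are C(10,4) = 210 ways to choose 4 from 10.
Selections with exactly 1 cellist: choose 1 of the 4 cellists and 3 of the 6 violinists, C(4,1)·C(6,3) = 4·20 = 80.
Probability = 80/210 = 8/21.

8/21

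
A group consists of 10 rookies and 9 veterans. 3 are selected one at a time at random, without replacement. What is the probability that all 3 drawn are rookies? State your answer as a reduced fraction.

Multiply the conditional probabilities at each draw: 10/19 · 9/18 · 8/17 = 720/5814 = 40/323.

40/323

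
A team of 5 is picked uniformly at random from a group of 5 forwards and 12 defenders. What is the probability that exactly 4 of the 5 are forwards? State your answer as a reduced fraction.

15/1547

The sample space is all 5-subsets of the 17: C(17,5) = 6188.
Selections with exactly 4 forwards: choose 4 of the 5 forwards and 1 of the 12 defenders, C(5,4)·C(12,1) = 5·12 = 60.
Probability = 60/6188 = 15/1547.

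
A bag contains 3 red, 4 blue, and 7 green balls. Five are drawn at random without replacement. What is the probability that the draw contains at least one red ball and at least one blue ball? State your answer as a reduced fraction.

There are C(14,5) = 2002 possible draws.
By inclusion-exclusion on the complements, draws missing all red or all blue: C(11,5) + C(10,5) − C(7,5) = 462 + 252 − 21 = 693.
So draws with at least one of each: 2002 − 693 = 1309, probability 1309/2002 = 17/26.

17/26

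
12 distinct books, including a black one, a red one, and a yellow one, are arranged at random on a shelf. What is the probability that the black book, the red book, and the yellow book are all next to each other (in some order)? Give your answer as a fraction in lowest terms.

1/22

There are 12! = 479001600 arrangements.
Treat the three as one block: 10! placements × 3! orders within the block = 3628800·6 = 21772800.
Probability = 21772800/479001600 = 1/22.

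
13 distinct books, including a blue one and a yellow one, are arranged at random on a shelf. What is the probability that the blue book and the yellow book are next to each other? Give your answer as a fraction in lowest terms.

2/13

There are 13! = 6227020800 arrangements.
Treat the blue book and the yellow book as a block: 12! arrangements of the blocks × 2 orders within the block = 2·479001600 = 958003200.
Probability = 958003200/6227020800 = 2/13.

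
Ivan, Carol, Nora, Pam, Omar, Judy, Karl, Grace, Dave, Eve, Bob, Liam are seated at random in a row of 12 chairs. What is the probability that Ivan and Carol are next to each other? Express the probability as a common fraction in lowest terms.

1/6

There are 12! = 479001600 arrangements.
Treat Ivan and Carol as a block: 11! arrangements of the blocks × 2 orders within the block = 2·39916800 = 79833600.
Probability = 79833600/479001600 = 1/6.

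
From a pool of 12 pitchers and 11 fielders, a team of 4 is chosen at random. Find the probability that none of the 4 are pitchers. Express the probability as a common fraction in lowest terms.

There are C(23,4) = 8855 possible selections.
Selections with no pitchers (all fielders): C(11,4) = 330.
Probability = 330/8855 = 6/161.

6/161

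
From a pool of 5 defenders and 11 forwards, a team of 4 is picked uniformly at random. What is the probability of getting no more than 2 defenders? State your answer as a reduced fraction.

There are C(16,4) = 1820 ways to choose the 4.
Count the complement (more than 2 defenders): C(5,3)·C(11,1) + C(5,4)·C(11,0) = 110 + 5 = 115.
Probability = 1 − 115/1820 = 1705/1820 = 341/364.

341/364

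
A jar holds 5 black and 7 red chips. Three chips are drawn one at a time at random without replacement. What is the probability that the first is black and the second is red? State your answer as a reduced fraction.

35/132

Multiply the conditional probabilities at each draw: 5/12 · 7/11 = 35/132.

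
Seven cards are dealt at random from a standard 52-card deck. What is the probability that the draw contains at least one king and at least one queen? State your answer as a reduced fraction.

3105873/16723070

There are C(52,7) = 133784560 possible draws.
By inclusion-exclusion on the complements, draws missing all kings or all queens: C(48,7) + C(48,7) − C(44,7) = 73629072 + 73629072 − 38320568 = 108937576.
So draws with at least one of each: 133784560 − 108937576 = 24846984, probability 24846984/133784560 = 3105873/16723070.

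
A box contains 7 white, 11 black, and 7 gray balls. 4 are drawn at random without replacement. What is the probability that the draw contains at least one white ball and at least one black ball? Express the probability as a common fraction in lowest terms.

392/575

There are C(25,4) = 12650 possible draws.
By inclusion-exclusion on the complements, draws missing all white or all black: C(18,4) + C(14,4) − C(7,4) = 3060 + 1001 − 35 = 4026.
So draws with at least one of each: 12650 − 4026 = 8624, probability 8624/12650 = 392/575.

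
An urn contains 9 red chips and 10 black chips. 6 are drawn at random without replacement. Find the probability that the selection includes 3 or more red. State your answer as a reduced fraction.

Total selections: C(19,6) = 27132.
Count the complement (fewer than 3 red): C(9,0)·C(10,6) + C(9,1)·C(10,5) + C(9,2)·C(10,4) = 210 + 2268 + 7560 = 10038.
Probability = 1 − 10038/27132 = 17094/27132 = 407/646.

407/646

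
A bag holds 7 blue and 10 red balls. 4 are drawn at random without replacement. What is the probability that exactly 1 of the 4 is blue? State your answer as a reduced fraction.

Total number of selections: C(17,4) = 2380.
Selections with exactly 1 blue: choose 1 of the 7 blue and 3 of the 10 red, C(7,1)·C(10,3) = 7·120 = 840.
Probability = 840/2380 = 6/17.

6/17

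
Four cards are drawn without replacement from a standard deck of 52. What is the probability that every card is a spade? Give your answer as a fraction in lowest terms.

11/4165

There are C(52,4) = 270725 possible 4-card hands.
Hands that are all spades: C(13,4) = 715.
Probability = 715/270725 = 11/4165.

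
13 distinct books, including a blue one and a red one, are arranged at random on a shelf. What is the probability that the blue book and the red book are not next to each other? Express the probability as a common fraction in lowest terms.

There are 13! = 6227020800 arrangements.
Arrangements with the blue book and the red book adjacent: 2·12! = 958003200.
So not adjacent: 6227020800 − 958003200 = 5269017600, probability 5269017600/6227020800 = 11/13.

11/13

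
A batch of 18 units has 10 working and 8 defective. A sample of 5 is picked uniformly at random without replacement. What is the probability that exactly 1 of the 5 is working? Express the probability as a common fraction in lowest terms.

There are C(18,5) = 8568 ways to choose 5 from 18.
Selections with exactly 1 working: choose 1 of the 10 working and 4 of the 8 defective, C(10,1)·C(8,4) = 10·70 = 700.
Probability = 700/8568 = 25/306.

25/306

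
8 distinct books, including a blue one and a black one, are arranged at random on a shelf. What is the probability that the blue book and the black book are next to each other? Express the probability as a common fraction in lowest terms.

There are 8! = 40320 arrangements.
Treat the blue book and the black book as a block: 7! arrangements of the blocks × 2 orders within the block = 2·5040 = 10080.
Probability = 10080/40320 = 1/4.

1/4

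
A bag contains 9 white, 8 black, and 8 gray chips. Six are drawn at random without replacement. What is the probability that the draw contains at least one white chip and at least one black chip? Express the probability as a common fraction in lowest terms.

There are C(25,6) = 177100 possible draws.
By inclusion-exclusion on the complements, draws missing all white or all black: C(16,6) + C(17,6) − C(8,6) = 8008 + 12376 − 28 = 20356.
So draws with at least one of each: 177100 − 20356 = 156744, probability 156744/177100 = 5598/6325.

5598/6325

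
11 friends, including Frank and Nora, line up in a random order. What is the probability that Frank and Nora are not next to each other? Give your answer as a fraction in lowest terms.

9/11

There are 11! = 39916800 arrangements.
Arrangements with Frank and Nora adjacent: 2·10! = 7257600.
So not adjacent: 39916800 − 7257600 = 32659200, probability 32659200/39916800 = 9/11.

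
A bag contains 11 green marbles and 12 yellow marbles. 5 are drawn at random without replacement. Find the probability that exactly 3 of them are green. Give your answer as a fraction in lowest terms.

There are C(23,5) = 33649 ways to choose 5 from 23.
Selections with exactly 3 green: choose 3 of the 11 green and 2 of the 12 yellow, C(11,3)·C(12,2) = 165·66 = 10890.
Probability = 10890/33649 = 990/3059.

990/3059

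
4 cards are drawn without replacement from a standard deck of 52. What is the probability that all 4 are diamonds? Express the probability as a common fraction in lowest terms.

There are C(52,4) = 270725 possible 4-card hands.
Hands that are all diamonds: C(13,4) = 715.
Probability = 715/270725 = 11/4165.

11/4165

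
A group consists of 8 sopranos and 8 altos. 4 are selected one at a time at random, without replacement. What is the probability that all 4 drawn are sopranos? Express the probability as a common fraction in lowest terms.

Multiply the conditional probabilities at each draw: 8/16 · 7/15 · 6/14 · 5/13 = 1680/43680 = 1/26.

1/26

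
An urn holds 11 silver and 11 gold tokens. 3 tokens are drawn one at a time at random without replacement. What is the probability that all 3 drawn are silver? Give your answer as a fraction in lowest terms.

Multiply the conditional probabilities at each draw: 11/22 · 10/21 · 9/20 = 990/9240 = 3/28.

3/28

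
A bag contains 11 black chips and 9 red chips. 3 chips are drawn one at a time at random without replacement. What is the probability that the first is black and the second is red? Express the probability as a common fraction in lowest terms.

99/380

Multiply the conditional probabilities at each draw: 11/20 · 9/19 = 99/380.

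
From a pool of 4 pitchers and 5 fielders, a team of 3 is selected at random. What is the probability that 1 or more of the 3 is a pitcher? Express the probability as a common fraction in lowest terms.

Total selections: C(9,3) = 84.
Favorable selections (1 or more pitcher): C(4,1)·C(5,2) + C(4,2)·C(5,1) + C(4,3)·C(5,0) = 40 + 30 + 4 = 74.
Probability = 74/84 = 37/42.

37/42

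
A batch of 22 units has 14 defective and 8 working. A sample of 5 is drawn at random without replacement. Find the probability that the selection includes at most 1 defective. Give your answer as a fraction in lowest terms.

There are C(22,5) = 26334 ways to choose the 5.
Favorable selections (at most 1 defective): C(14,0)·C(8,5) + C(14,1)·C(8,4) = 56 + 980 = 1036.
Probability = 1036/26334 = 74/1881.

74/1881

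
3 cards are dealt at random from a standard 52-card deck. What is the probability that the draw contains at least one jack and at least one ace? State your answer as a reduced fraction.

There are C(52,3) = 22100 possible draws.
By inclusion-exclusion on the complements, draws missing all jacks or all aces: C(48,3) + C(48,3) − C(44,3) = 17296 + 17296 − 13244 = 21348.
So draws with at least one of each: 22100 − 21348 = 752, probability 752/22100 = 188/5525.

188/5525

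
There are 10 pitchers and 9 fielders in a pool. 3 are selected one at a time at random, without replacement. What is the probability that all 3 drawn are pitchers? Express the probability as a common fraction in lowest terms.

Multiply the conditional probabilities at each draw: 10/19 · 9/18 · 8/17 = 720/5814 = 40/323.

40/323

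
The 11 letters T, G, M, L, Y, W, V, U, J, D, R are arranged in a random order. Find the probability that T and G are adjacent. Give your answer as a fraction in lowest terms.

2/11

There are 11! = 39916800 arrangements.
Treat T and G as a block: 10! arrangements of the blocks × 2 orders within the block = 2·3628800 = 7257600.
Probability = 7257600/39916800 = 2/11.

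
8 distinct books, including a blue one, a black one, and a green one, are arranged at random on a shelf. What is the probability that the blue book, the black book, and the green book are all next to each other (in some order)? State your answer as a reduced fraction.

3/28

There are 8! = 40320 arrangements.
Treat the three as one block: 6! placements × 3! orders within the block = 720·6 = 4320.
Probability = 4320/40320 = 3/28.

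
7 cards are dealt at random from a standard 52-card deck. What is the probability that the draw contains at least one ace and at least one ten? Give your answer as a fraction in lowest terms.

There are C(52,7) = 133784560 possible draws.
By inclusion-exclusion on the complements, draws missing all aces or all tens: C(48,7) + C(48,7) − C(44,7) = 73629072 + 73629072 − 38320568 = 108937576.
So draws with at least one of each: 133784560 − 108937576 = 24846984, probability 24846984/133784560 = 3105873/16723070.

3105873/16723070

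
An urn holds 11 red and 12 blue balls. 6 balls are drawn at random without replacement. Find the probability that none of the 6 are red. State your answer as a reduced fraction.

4/437

There are C(23,6) = 100947 possible selections.
Selections with no red (all blue): C(12,6) = 924.
Probability = 924/100947 = 4/437.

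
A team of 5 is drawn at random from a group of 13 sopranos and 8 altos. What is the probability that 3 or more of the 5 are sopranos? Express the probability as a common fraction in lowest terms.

715/969

Total selections: C(21,5) = 20349.
Favorable selections (3 or more sopranos): C(13,3)·C(8,2) + C(13,4)·C(8,1) + C(13,5)·C(8,0) = 8008 + 5720 + 1287 = 15015.
Probability = 15015/20349 = 715/969.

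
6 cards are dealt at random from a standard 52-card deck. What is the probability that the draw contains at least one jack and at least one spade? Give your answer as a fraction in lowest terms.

6772177/20358520

There are C(52,6) = 20358520 possible draws.
By inclusion-exclusion on the complements, draws missing all jacks or all spades: C(48,6) + C(39,6) − C(36,6) = 12271512 + 3262623 − 1947792 = 13586343.
So draws with at least one of each: 20358520 − 13586343 = 6772177, probability 6772177/20358520.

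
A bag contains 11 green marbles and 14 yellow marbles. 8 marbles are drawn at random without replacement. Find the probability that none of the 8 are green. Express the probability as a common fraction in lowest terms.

91/32775

There are C(25,8) = 1081575 possible selections.
Selections with no green (all yellow): C(14,8) = 3003.
Probability = 3003/1081575 = 91/32775.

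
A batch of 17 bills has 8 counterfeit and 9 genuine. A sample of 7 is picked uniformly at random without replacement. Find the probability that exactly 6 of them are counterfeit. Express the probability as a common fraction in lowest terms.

63/4862

The sample space is all 7-subsets of the 17: C(17,7) = 19448.
Selections with exactly 6 counterfeit: choose 6 of the 8 counterfeit and 1 of the 9 genuine, C(8,6)·C(9,1) = 28·9 = 252.
Probability = 252/19448 = 63/4862.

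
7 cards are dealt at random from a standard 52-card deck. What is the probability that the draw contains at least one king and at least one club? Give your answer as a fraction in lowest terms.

53122231/133784560

There are C(52,7) = 133784560 possible draws.
By inclusion-exclusion on the complements, draws missing all kings or all clubs: C(48,7) + C(39,7) − C(36,7) = 73629072 + 15380937 − 8347680 = 80662329.
So draws with at least one of each: 133784560 − 80662329 = 53122231, probability 53122231/133784560.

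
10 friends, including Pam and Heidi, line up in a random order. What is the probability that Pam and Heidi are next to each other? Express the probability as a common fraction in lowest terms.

1/5

There are 10! = 3628800 arrangements.
Treat Pam and Heidi as a block: 9! arrangements of the blocks × 2 orders within the block = 2·362880 = 725760.
Probability = 725760/3628800 = 1/5.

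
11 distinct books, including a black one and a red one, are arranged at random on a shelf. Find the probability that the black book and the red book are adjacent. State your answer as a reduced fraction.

There are 11! = 39916800 arrangements.
Treat the black book and the red book as a block: 10! arrangements of the blocks × 2 orders within the block = 2·3628800 = 7257600.
Probability = 7257600/39916800 = 2/11.

2/11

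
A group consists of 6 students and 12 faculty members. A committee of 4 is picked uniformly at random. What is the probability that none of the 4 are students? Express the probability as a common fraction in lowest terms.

11/68

There are C(18,4) = 3060 possible selections.
Selections with no students (all faculty members): C(12,4) = 495.
Probability = 495/3060 = 11/68.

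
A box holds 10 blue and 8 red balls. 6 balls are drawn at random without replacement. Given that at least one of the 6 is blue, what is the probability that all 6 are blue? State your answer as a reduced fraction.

Work in counts. Selections with at least one blue: C(18,6) − C(8,6) = 18564 − 28 = 18536.
Of those, selections where all 6 are blue: C(10,6) = 210.
Conditional probability = 210/18536 = 15/1324.

15/1324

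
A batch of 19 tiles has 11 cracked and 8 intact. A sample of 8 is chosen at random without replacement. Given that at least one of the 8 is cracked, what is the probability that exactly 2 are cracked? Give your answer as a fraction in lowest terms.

Work in counts. Selections with at least one cracked: C(19,8) − C(8,8) = 75582 − 1 = 75581.
Of those, selections where exactly 2 are cracked: C(11,2)·C(8,6) = 55·28 = 1540.
Conditional probability = 1540/75581 = 140/6871.

140/6871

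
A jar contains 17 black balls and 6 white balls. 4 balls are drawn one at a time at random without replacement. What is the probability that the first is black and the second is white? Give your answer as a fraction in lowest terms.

Multiply the conditional probabilities at each draw: 17/23 · 6/22 = 102/506 = 51/253.

51/253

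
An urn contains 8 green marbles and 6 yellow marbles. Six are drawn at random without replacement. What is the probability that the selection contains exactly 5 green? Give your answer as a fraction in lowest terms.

16/143

Total number of selections: C(14,6) = 3003.
Selections with exactly 5 green: choose 5 of the 8 green and 1 of the 6 yellow, C(8,5)·C(6,1) = 56·6 = 336.
Probability = 336/3003 = 16/143.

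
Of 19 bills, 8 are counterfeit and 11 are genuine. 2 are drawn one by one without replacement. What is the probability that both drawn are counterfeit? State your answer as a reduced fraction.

Multiply the conditional probabilities at each draw: 8/19 · 7/18 = 56/342 = 28/171.

28/171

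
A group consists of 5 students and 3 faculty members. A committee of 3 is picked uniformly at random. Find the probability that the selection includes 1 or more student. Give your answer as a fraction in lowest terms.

There are C(8,3) = 56 ways to choose the 3.
Favorable selections (1 or more student): C(5,1)·C(3,2) + C(5,2)·C(3,1) + C(5,3)·C(3,0) = 15 + 30 + 10 = 55.
Probability = 55/56.

55/56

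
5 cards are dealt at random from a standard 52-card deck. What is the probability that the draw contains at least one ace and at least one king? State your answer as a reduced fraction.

There are C(52,5) = 2598960 possible draws.
By inclusion-exclusion on the complements, draws missing all aces or all kings: C(48,5) + C(48,5) − C(44,5) = 1712304 + 1712304 − 1086008 = 2338600.
So draws with at least one of each: 2598960 − 2338600 = 260360, probability 260360/2598960 = 6509/64974.

6509/64974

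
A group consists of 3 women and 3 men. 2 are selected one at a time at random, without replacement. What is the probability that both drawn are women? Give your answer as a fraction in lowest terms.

1/5

Multiply the conditional probabilities at each draw: 3/6 · 2/5 = 6/30 = 1/5.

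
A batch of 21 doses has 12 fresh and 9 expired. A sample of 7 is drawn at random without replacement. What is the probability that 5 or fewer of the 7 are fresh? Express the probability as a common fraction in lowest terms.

2977/3230

Total selections: C(21,7) = 116280.
Count the complement (more than 5 fresh): C(12,6)·C(9,1) + C(12,7)·C(9,0) = 8316 + 792 = 9108.
Probability = 1 − 9108/116280 = 107172/116280 = 2977/3230.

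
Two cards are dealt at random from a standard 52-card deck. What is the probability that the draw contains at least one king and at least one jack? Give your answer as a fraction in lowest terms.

There are C(52,2) = 1326 possible draws.
By inclusion-exclusion on the complements, draws missing all kings or all jacks: C(48,2) + C(48,2) − C(44,2) = 1128 + 1128 − 946 = 1310.
So draws with at least one of each: 1326 − 1310 = 16, probability 16/1326 = 8/663.

8/663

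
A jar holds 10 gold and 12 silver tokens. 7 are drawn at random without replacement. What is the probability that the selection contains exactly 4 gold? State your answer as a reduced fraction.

The sample space is all 7-subsets of the 22: C(22,7) = 170544.
Selections with exactly 4 gold: choose 4 of the 10 gold and 3 of the 12 silver, C(10,4)·C(12,3) = 210·220 = 46200.
Probability = 46200/170544 = 175/646.

175/646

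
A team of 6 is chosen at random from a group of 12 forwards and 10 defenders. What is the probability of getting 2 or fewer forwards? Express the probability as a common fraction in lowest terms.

74/323

There are C(22,6) = 74613 ways to choose the 6.
Favorable selections (2 or fewer forwards): C(12,0)·C(10,6) + C(12,1)·C(10,5) + C(12,2)·C(10,4) = 210 + 3024 + 13860 = 17094.
Probability = 17094/74613 = 74/323.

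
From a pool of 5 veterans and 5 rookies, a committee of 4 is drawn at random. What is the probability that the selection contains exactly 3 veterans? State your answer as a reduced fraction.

5/21

The sample space is all 4-subsets of the 10: C(10,4) = 210.
Selections with exactly 3 veterans: choose 3 of the 5 veterans and 1 of the 5 rookies, C(5,3)·C(5,1) = 10·5 = 50.
Probability = 50/210 = 5/21.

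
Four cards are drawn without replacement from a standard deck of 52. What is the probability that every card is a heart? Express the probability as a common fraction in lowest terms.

11/4165

There are C(52,4) = 270725 possible 4-card hands.
Hands that are all hearts: C(13,4) = 715.
Probability = 715/270725 = 11/4165.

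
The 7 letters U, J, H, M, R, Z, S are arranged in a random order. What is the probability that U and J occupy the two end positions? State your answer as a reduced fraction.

There are 7! = 5040 arrangements.
Place U and J at the ends in 2 ways, arrange the remaining 5 in 5! = 120 ways: 2·120 = 240.
Probability = 240/5040 = 1/21.

1/21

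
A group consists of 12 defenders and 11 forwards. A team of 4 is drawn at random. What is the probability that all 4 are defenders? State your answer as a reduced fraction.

There are C(23,4) = 8855 possible selections.
Selections with all defenders: C(12,4) = 495.
Probability = 495/8855 = 9/161.

9/161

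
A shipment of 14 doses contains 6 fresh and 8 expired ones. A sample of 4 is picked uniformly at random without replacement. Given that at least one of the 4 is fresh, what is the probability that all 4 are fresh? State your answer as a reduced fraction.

Work in counts. Selections with at least one fresh: C(14,4) − C(8,4) = 1001 − 70 = 931.
Of those, selections where all 4 are fresh: C(6,4) = 15.
Conditional probability = 15/931.

15/931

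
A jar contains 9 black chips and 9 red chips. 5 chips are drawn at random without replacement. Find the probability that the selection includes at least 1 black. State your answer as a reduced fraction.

67/68

There are C(18,5) = 8568 ways to choose the 5.
The complement is all 5 are red: C(9,5) = 126.
Probability = 1 − 126/8568 = 8442/8568 = 67/68.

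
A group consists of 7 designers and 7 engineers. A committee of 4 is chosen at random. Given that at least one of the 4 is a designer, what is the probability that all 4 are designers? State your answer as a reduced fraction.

Work in counts. Selections with at least one designer: C(14,4) − C(7,4) = 1001 − 35 = 966.
Of those, selections where all 4 are designers: C(7,4) = 35.
Conditional probability = 35/966 = 5/138.

5/138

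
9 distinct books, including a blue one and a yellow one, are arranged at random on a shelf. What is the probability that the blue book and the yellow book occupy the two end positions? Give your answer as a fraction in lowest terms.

There are 9! = 362880 arrangements.
Place the blue book and the yellow book at the ends in 2 ways, arrange the remaining 7 in 7! = 5040 ways: 2·5040 = 10080.
Probability = 10080/362880 = 1/36.

1/36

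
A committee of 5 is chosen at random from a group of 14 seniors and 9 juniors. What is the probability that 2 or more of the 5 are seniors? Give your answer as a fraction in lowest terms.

4537/4807

Total selections: C(23,5) = 33649.
Count the complement (fewer than 2 seniors): C(14,0)·C(9,5) + C(14,1)·C(9,4) = 126 + 1764 = 1890.
Probability = 1 − 1890/33649 = 31759/33649 = 4537/4807.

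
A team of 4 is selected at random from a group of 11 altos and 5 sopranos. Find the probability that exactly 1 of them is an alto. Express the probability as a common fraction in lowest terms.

Total number of selections: C(16,4) = 1820.
Selections with exactly 1 alto: choose 1 of the 11 altos and 3 of the 5 sopranos, C(11,1)·C(5,3) = 11·10 = 110.
Probability = 110/1820 = 11/182.

11/182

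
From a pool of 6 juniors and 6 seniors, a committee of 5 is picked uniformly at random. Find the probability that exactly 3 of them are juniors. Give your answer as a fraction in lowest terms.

25/66

There are C(12,5) = 792 ways to choose 5 from 12.
Selections with exactly 3 juniors: choose 3 of the 6 juniors and 2 of the 6 seniors, C(6,3)·C(6,2) = 20·15 = 300.
Probability = 300/792 = 25/66.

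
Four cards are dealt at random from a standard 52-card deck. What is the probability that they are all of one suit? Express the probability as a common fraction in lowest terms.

44/4165

There are C(52,4) = 270725 possible 4-card hands.
Hands of one suit: 4 suits × C(13,4) = 4·715 = 2860.
Probability = 2860/270725 = 44/4165.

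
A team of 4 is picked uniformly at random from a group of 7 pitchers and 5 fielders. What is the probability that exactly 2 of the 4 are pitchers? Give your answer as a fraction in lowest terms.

14/33

Total number of selections: C(12,4) = 495.
Selections with exactly 2 pitchers: choose 2 of the 7 pitchers and 2 of the 5 fielders, C(7,2)·C(5,2) = 21·10 = 210.
Probability = 210/495 = 14/33.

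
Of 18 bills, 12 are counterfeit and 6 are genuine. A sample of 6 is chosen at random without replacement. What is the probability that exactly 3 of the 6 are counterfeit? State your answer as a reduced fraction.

There are C(18,6) = 18564 ways to choose 6 from 18.
Selections with exactly 3 counterfeit: choose 3 of the 12 counterfeit and 3 of the 6 genuine, C(12,3)·C(6,3) = 220·20 = 4400.
Probability = 4400/18564 = 1100/4641.

1100/4641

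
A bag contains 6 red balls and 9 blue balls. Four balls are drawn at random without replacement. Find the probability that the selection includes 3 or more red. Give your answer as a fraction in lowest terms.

There are C(15,4) = 1365 ways to choose the 4.
Favorable selections (3 or more red): C(6,3)·C(9,1) + C(6,4)·C(9,0) = 180 + 15 = 195.
Probability = 195/1365 = 1/7.

1/7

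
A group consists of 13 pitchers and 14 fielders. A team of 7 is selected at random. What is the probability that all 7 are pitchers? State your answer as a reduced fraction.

There are C(27,7) = 888030 possible selections.
Selections with all pitchers: C(13,7) = 1716.
Probability = 1716/888030 = 2/1035.

2/1035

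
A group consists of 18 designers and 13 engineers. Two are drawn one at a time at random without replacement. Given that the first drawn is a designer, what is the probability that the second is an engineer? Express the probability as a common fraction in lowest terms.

13/30

After removing one designer, 30 remain: 17 designers and 13 engineers.
So the probability the next is an engineer is 13/30.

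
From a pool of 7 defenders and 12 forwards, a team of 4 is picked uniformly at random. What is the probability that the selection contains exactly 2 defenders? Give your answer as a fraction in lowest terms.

The sample space is all 4-subsets of the 19: C(19,4) = 3876.
Selections with exactly 2 defenders: choose 2 of the 7 defenders and 2 of the 12 forwards, C(7,2)·C(12,2) = 21·66 = 1386.
Probability = 1386/3876 = 231/646.

231/646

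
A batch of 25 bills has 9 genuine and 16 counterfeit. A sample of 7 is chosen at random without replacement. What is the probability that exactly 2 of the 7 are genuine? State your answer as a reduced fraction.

Total number of selections: C(25,7) = 480700.
Selections with exactly 2 genuine: choose 2 of the 9 genuine and 5 of the 16 counterfeit, C(9,2)·C(16,5) = 36·4368 = 157248.
Probability = 157248/480700 = 39312/120175.

39312/120175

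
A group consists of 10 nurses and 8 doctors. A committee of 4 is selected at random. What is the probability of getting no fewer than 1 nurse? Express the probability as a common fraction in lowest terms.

There are C(18,4) = 3060 ways to choose the 4.
The complement is all 4 are doctors: C(8,4) = 70.
Probability = 1 − 70/3060 = 2990/3060 = 299/306.

299/306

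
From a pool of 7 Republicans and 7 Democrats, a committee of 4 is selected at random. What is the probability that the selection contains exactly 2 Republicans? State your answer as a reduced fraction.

63/143

The sample space is all 4-subsets of the 14: C(14,4) = 1001.
Selections with exactly 2 Republicans: choose 2 of the 7 Republicans and 2 of the 7 Democrats, C(7,2)·C(7,2) = 21·21 = 441.
Probability = 441/1001 = 63/143.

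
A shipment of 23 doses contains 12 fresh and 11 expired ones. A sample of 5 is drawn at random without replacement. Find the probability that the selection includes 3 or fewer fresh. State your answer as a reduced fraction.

356/437

Total selections: C(23,5) = 33649.
Count the complement (more than 3 fresh): C(12,4)·C(11,1) + C(12,5)·C(11,0) = 5445 + 792 = 6237.
Probability = 1 − 6237/33649 = 27412/33649 = 356/437.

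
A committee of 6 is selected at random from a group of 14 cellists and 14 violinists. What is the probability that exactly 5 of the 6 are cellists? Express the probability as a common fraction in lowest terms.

There are C(28,6) = 376740 ways to choose 6 from 28.
Selections with exactly 5 cellists: choose 5 of the 14 cellists and 1 of the 14 violinists, C(14,5)·C(14,1) = 2002·14 = 28028.
Probability = 28028/376740 = 77/1035.

77/1035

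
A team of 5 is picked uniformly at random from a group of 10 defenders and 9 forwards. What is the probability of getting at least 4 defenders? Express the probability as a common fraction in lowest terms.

7/38

Total selections: C(19,5) = 11628.
Favorable selections (at least 4 defenders): C(10,4)·C(9,1) + C(10,5)·C(9,0) = 1890 + 252 = 2142.
Probability = 2142/11628 = 7/38.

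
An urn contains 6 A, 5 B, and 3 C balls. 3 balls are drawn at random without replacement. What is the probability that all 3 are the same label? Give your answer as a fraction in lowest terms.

31/364

There are C(14,3) = 364 ways to draw 3 balls.
All same label: C(6,3) + C(5,3) + C(3,3) = 20 + 10 + 1 = 31.
Probability = 31/364.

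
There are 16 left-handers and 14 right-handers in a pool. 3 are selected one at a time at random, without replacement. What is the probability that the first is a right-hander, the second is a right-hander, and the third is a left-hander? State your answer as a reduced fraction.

Multiply the conditional probabilities at each draw: 14/30 · 13/29 · 16/28 = 2912/24360 = 52/435.

52/435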